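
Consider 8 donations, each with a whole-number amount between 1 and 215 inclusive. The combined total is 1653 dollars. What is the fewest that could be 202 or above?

4

Each value short of 202 is at most 201, costing at least 215 − 201 = 14 against the maximum total of 1720.
We can afford to lose at most 1720 − 1653 = 67, so at most ⌊67/14⌋ = 4 fall short, and at least 4 are ≥ 202.
Exactly 4 works: 4 values at 215 and 4 at 201 total 1664; lower one of the high values by 11 (still ≥ 202) to hit 1653.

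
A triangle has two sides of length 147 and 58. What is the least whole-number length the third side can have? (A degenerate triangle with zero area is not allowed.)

The third side must exceed |147 − 58| = 89.
The smallest integer above 89 is 90.

90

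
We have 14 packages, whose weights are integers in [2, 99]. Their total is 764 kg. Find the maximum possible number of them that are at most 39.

10

Each value at 39 or below falls at least 99 − 39 = 60 short of the ceiling 99.
The ceiling total is 14 × 99 = 1386, and we need 764, so at most ⌊(1386 − 764)/60⌋ = 10 can be that low.
k = 10 is achieved by 10 values at 39 and 4 at 99, total 786; lower one of the 99's by 22 (still > 39) to reach 764.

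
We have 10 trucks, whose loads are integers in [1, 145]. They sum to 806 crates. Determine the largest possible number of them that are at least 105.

If k of the values are ≥ 105, the total is ≥ 105k + 1(10 − k).
Setting 105k + 1(10 − k) ≤ 806 gives 104k ≤ 796, so k ≤ 7.
k = 7 is achieved by 7 values at 105 and 3 at 1, total 738; add 68 to one value (staying below 105) to reach 806.

7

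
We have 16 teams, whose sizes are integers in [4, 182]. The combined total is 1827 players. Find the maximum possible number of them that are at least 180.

10

With k values at 180 or above and the rest at least 4, the sum is at least 64 + 176k.
Since the sum is 1827, we need 176k ≤ 1763, i.e. k ≤ 10.
k = 10 is achieved by 10 values at 180 and 6 at 4, total 1824; add 3 to one value (staying below 180) to reach 1827.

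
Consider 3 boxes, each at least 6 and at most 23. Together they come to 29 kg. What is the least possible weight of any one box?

To make one box as small as possible, make the other 2 as large as possible.
The other 2 can take up 2 × 23 = 46 ≥ 29 − 6, so one box can sit at its floor of 6.
Achievable: one at 6 and the other 2 totalling 23, which fits since 2 × 6 ≤ 23 ≤ 2 × 23.

6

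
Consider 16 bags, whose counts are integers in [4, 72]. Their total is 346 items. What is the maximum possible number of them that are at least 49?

6

If k of the values are ≥ 49, the total is ≥ 49k + 4(16 − k).
Setting 49k + 4(16 − k) ≤ 346 gives 45k ≤ 282, so k ≤ 6.
k = 6 is achieved by 6 values at 49 and 10 at 4, total 334; add 12 to one value (staying below 49) to reach 346.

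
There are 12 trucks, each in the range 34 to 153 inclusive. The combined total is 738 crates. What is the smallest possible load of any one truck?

To make one truck as small as possible, make the other 11 as large as possible.
The other 11 can take up 11 × 153 = 1683 ≥ 738 − 34, so one truck can sit at its floor of 34.
Achievable: one at 34 and the other 11 totalling 704, which fits since 11 × 34 ≤ 704 ≤ 11 × 153.

34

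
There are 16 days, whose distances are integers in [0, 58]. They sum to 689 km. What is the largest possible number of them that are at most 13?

Suppose k of them are at most 13. Those contribute at most 13 each and the rest at most 58 each.
So the total is at most 13k + 58(16 − k) = 928 − 45k. This must still be ≥ 689, so k ≤ 5.
k = 5 is achieved by 5 values at 13 and 11 at 58, total 703; lower one of the 58's by 14 (still > 13) to reach 689.

5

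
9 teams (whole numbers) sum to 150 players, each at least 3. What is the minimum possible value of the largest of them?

17

If every one of the 9 were at most 16, the total would be at most 9 × 16 = 144 < 150.
Equality holds with 6 values of 17 and 3 values of 16.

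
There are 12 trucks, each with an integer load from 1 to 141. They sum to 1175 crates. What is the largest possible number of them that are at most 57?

6

Each value at 57 or below falls at least 141 − 57 = 84 short of the ceiling 141.
The ceiling total is 12 × 141 = 1692, and we need 1175, so at most ⌊(1692 − 1175)/84⌋ = 6 can be that low.
k = 6 is achieved by 6 values at 57 and 6 at 141, total 1188; lower one of the 141's by 13 (still > 57) to reach 1175.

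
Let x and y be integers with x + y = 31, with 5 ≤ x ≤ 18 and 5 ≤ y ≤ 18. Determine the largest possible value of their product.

With x + y fixed, xy peaks when the two are closest together.
Taking x = 15 and y = 16 (both in [5, 18]) gives xy = 240.

240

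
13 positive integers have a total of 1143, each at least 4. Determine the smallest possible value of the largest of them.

88

Some value must be at least ⌈1143/13⌉ = 88, since 13 × 87 = 1131 < 1143.
Taking 1 copy of 87 and 12 copies of 88 gives exactly 1143, so 88 is attained.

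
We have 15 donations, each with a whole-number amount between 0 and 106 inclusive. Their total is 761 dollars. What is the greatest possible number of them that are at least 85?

8

If k of the values are ≥ 85, the total is ≥ 85k + 0(15 − k).
Setting 85k + 0(15 − k) ≤ 761 gives 85k ≤ 761, so k ≤ 8.
k = 8 is achieved by 8 values at 85 and 7 at 0, total 680; add 81 to one value (staying below 85) to reach 761.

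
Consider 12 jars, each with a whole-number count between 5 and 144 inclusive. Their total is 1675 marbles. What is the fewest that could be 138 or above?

5

If only k of them are at least 138, the other 12 − k are at most 137, so the total is at most k·144 + (12 − k)·137.
This must reach 1675, so k·144 + (12 − k)·137 ≥ 1675, giving k ≥ 5.
Exactly 5 works: 5 values at 144 and 7 at 137 total 1679; lower one of the high values by 4 (still ≥ 138) to hit 1675.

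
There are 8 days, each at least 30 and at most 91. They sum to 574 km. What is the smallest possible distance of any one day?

Minimizing one value means maximizing the remaining 7.
The other 7 can take up 7 × 91 = 637 ≥ 574 − 30, so one day can sit at its floor of 30.
Achievable: one at 30 and the other 7 totalling 544, which fits since 7 × 30 ≤ 544 ≤ 7 × 91.

30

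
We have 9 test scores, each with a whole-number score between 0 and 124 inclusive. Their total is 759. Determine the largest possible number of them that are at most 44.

4

Each value at 44 or below falls at least 124 − 44 = 80 short of the ceiling 124.
The ceiling total is 9 × 124 = 1116, and we need 759, so at most ⌊(1116 − 759)/80⌋ = 4 can be that low.
k = 4 is achieved by 4 values at 44 and 5 at 124, total 796; lower one of the 124's by 37 (still > 44) to reach 759.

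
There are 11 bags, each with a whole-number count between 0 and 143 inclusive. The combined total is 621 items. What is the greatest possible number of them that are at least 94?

6

If k of the values are ≥ 94, the total is ≥ 94k + 0(11 − k).
Setting 94k + 0(11 − k) ≤ 621 gives 94k ≤ 621, so k ≤ 6.
k = 6 is achieved by 6 values at 94 and 5 at 0, total 564; add 57 to one value (staying below 94) to reach 621.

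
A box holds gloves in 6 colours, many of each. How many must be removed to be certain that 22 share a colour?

In the worst case you draw 21 of each of the 6 colours: 6 × 21 = 126.
One more forces 22 of some colour, so 126 + 1 = 127.

127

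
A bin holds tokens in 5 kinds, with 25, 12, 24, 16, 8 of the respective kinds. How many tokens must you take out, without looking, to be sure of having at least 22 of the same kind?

In the worst case you take as many as possible of each kind without reaching 22: 21 + 12 + 21 + 16 + 8 = 78.
The next one must give 22 of some kind, so 78 + 1 = 79.

79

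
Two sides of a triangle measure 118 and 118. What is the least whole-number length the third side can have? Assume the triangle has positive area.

1

The third side must exceed |118 − 118| = 0.
The smallest integer above 0 is 1.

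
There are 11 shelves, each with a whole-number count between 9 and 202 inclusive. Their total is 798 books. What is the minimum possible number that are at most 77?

If only k of them are at most 77, the other 11 − k are at least 78, so the total is at least (11 − k)·78 + k·9.
This is ≤ 798, so (11 − k)·78 + 9k ≤ 798, which gives k ≥ 1.
Exactly 1 works: 1 value at 9 and 10 at 78 total 789; raise one of the low values by 9 (still ≤ 77) to hit 798.

1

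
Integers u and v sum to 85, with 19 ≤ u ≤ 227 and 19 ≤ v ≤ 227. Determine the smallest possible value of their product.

For a fixed sum, uv is smallest when u and v are as far apart as possible.
At the endpoint u = 19, v = 85 − 19 = 66, so uv = 19 × 66 = 1254.

1254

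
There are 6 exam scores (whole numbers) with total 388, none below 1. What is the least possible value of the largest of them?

65

If every one of the 6 were at most 64, the total would be at most 6 × 64 = 384 < 388.
Equality holds with 4 values of 65 and 2 values of 64.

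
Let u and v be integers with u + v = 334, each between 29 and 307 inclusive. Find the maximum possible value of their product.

For a fixed sum, the product uv is largest when u and v are as close as possible.
Taking u = 167 and v = 167 (both in [29, 307]) gives uv = 27889.

27889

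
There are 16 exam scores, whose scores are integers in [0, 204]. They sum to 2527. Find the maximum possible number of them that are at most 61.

5

Suppose k of them are at most 61. Those contribute at most 61 each and the rest at most 204 each.
So the total is at most 61k + 204(16 − k) = 3264 − 143k. This must still be ≥ 2527, so k ≤ 5.
k = 5 is achieved by 5 values at 61 and 11 at 204, total 2549; lower one of the 204's by 22 (still > 61) to reach 2527.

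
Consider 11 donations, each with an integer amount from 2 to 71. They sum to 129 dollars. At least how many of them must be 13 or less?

3

If only k of them are at most 13, the other 11 − k are at least 14, so the total is at least (11 − k)·14 + k·2.
This is ≤ 129, so (11 − k)·14 + 2k ≤ 129, which gives k ≥ 3.
Exactly 3 works: 3 values at 2 and 8 at 14 total 118; raise one of the low values by 11 (still ≤ 13) to hit 129.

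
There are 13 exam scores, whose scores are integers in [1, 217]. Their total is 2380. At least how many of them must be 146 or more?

Each value short of 146 is at most 145, costing at least 217 − 145 = 72 against the maximum total of 2821.
We can afford to lose at most 2821 − 2380 = 441, so at most ⌊441/72⌋ = 6 fall short, and at least 7 are ≥ 146.
Exactly 7 works: 7 values at 217 and 6 at 145 total 2389; lower one of the high values by 9 (still ≥ 146) to hit 2380.

7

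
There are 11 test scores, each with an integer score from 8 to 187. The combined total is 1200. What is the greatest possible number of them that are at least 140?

Suppose k of them are at least 140. Those contribute at least 140 each and the other 11 − k at least 8 each.
So the total is at least 140k + 8(11 − k) = 88 + 132k. This must be ≤ 1200, giving k ≤ 8.
k = 8 is achieved by 8 values at 140 and 3 at 8, total 1144; add 56 to one value (staying below 140) to reach 1200.

8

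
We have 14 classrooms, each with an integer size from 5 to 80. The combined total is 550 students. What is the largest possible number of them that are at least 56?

With k values at 56 or above and the rest at least 5, the sum is at least 70 + 51k.
Since the sum is 550, we need 51k ≤ 480, i.e. k ≤ 9.
k = 9 is achieved by 9 values at 56 and 5 at 5, total 529; add 21 to one value (staying below 56) to reach 550.

9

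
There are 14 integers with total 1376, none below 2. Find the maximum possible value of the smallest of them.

98

The 14 values sum to 1376, so their minimum is at most ⌊1376/14⌋ = 98.
Equality holds with 10 values of 98 and 4 values of 99.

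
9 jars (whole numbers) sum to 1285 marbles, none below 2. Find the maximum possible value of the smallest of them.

142

The average is 1285/9 < 143, so some value is ≤ 142.
Achievable: 2 of them at 142 and 7 at 143 total 1285.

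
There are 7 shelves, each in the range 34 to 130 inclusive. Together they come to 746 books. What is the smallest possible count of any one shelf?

34

To make one shelf as small as possible, make the other 6 as large as possible.
The other 6 can take up 6 × 130 = 780 ≥ 746 − 34, so one shelf can sit at its floor of 34.
Achievable: one at 34 and the other 6 totalling 712, which fits since 6 × 34 ≤ 712 ≤ 6 × 130.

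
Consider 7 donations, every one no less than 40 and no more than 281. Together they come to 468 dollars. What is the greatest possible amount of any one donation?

To make one donation as large as possible, make the other 6 as small as possible.
The other 6 contribute at least 6 × 40 = 240, leaving at most 468 − 240 = 228.
Since 228 ≤ 281, this is achievable: one at 228 and 6 at 40.

228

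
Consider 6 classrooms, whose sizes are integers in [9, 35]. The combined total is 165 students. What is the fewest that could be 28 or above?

Suppose at most 6 − j of them reach 28; then j values are ≤ 27 and the rest ≤ 35.
The total is then ≤ 27·j + 35·(6 − j) = 210 − 8j. For this to be ≥ 165 we need j ≤ 5, so at least 6 − 5 = 1 must reach 28.
Exactly 1 works: 1 value at 35 and 5 at 27 total 170; lower one of the high values by 5 (still ≥ 28) to hit 165.

1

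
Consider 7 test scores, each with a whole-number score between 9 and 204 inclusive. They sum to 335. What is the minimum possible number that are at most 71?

Each value above 71 is at least 72, contributing at least 72 − 9 = 63 above the floor 9.
The sum exceeds the floor total 63 by 272, so at most ⌊272/63⌋ = 4 exceed 71, and at least 3 are ≤ 71.
Exactly 3 works: 3 values at 9 and 4 at 72 total 315; raise one of the low values by 20 (still ≤ 71) to hit 335.

3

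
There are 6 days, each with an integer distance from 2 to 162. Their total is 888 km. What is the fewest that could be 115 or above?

Each value short of 115 is at most 114, costing at least 162 − 114 = 48 against the maximum total of 972.
We can afford to lose at most 972 − 888 = 84, so at most ⌊84/48⌋ = 1 fall short, and at least 5 are ≥ 115.
Exactly 5 works: 5 values at 162 and 1 at 114 total 924; lower one of the high values by 36 (still ≥ 115) to hit 888.

5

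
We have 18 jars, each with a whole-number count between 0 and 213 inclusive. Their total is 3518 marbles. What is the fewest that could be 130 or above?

15

If only k of them are at least 130, the other 18 − k are at most 129, so the total is at most k·213 + (18 − k)·129.
This must reach 3518, so k·213 + (18 − k)·129 ≥ 3518, giving k ≥ 15.
Exactly 15 works: 15 values at 213 and 3 at 129 total 3582; lower one of the high values by 64 (still ≥ 130) to hit 3518.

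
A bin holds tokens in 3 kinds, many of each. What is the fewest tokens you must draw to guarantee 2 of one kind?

4

In the worst case you draw 1 of each of the 3 kinds: 3 × 1 = 3.
One more forces 2 of some kind, so 3 + 1 = 4.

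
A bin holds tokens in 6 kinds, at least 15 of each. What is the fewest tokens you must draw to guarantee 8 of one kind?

43

In the worst case you draw 7 of each of the 6 kinds: 6 × 7 = 42.
One more forces 8 of some kind, so 42 + 1 = 43.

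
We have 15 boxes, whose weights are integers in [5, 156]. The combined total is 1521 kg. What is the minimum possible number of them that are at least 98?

Each value short of 98 is at most 97, costing at least 156 − 97 = 59 against the maximum total of 2340.
We can afford to lose at most 2340 − 1521 = 819, so at most ⌊819/59⌋ = 13 fall short, and at least 2 are ≥ 98.
Exactly 2 works: 2 values at 156 and 13 at 97 total 1573; lower one of the high values by 52 (still ≥ 98) to hit 1521.

2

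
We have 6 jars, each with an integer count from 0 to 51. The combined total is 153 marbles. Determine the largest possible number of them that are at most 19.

4

Each value at 19 or below falls at least 51 − 19 = 32 short of the ceiling 51.
The ceiling total is 6 × 51 = 306, and we need 153, so at most ⌊(306 − 153)/32⌋ = 4 can be that low.
k = 4 is achieved by 4 values at 19 and 2 at 51, total 178; lower one of the 51's by 25 (still > 19) to reach 153.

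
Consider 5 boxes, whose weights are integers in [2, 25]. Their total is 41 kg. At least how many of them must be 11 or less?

2

Each value above 11 is at least 12, contributing at least 12 − 2 = 10 above the floor 2.
The sum exceeds the floor total 10 by 31, so at most ⌊31/10⌋ = 3 exceed 11, and at least 2 are ≤ 11.
Exactly 2 works: 2 values at 2 and 3 at 12 total 40; raise one of the low values by 1 (still ≤ 11) to hit 41.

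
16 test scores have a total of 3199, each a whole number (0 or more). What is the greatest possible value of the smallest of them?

The 16 values sum to 3199, so their minimum is at most ⌊3199/16⌋ = 199.
Achievable: 1 of them at 199 and 15 at 200 total 3199.

199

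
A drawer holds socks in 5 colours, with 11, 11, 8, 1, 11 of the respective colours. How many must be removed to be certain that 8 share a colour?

30

In the worst case you take as many as possible of each colour without reaching 8: 7 + 7 + 7 + 1 + 7 = 29.
The next one must give 8 of some colour, so 29 + 1 = 30.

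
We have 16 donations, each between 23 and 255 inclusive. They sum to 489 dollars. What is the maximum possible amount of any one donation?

144

To make one donation as large as possible, make the other 15 as small as possible.
The other 15 contribute at least 15 × 23 = 345, leaving at most 489 − 345 = 144.
Since 144 ≤ 255, this is achievable: one at 144 and 15 at 23.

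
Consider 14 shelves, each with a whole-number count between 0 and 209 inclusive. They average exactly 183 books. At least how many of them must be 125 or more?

10

The total is 14 × 183 = 2562.
Each value short of 125 is at most 124, costing at least 209 − 124 = 85 against the maximum total of 2926.
We can afford to lose at most 2926 − 2562 = 364, so at most ⌊364/85⌋ = 4 fall short, and at least 10 are ≥ 125.
Exactly 10 works: 10 values at 209 and 4 at 124 total 2586; lower one of the high values by 24 (still ≥ 125) to hit 2562.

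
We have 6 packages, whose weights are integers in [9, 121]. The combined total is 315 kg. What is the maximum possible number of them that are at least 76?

3

If k of the values are ≥ 76, the total is ≥ 76k + 9(6 − k).
Setting 76k + 9(6 − k) ≤ 315 gives 67k ≤ 261, so k ≤ 3.
k = 3 is achieved by 3 values at 76 and 3 at 9, total 255; add 60 to one value (staying below 76) to reach 315.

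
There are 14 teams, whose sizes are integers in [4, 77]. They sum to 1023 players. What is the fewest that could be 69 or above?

Suppose at most 14 − j of them reach 69; then j values are ≤ 68 and the rest ≤ 77.
The total is then ≤ 68·j + 77·(14 − j) = 1078 − 9j. For this to be ≥ 1023 we need j ≤ 6, so at least 14 − 6 = 8 must reach 69.
Exactly 8 works: 8 values at 77 and 6 at 68 total 1024; lower one of the high values by 1 (still ≥ 69) to hit 1023.

8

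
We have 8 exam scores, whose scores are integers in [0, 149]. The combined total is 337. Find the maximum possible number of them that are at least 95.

3

Suppose k of them are at least 95. Those contribute at least 95 each and the other 8 − k at least 0 each.
So the total is at least 95k + 0(8 − k) = 0 + 95k. This must be ≤ 337, giving k ≤ 3.
k = 3 is achieved by 3 values at 95 and 5 at 0, total 285; add 52 to one value (staying below 95) to reach 337.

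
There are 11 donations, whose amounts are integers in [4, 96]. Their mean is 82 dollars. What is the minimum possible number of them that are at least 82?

1

The total is 11 × 82 = 902.
Each value short of 82 is at most 81, costing at least 96 − 81 = 15 against the maximum total of 1056.
We can afford to lose at most 1056 − 902 = 154, so at most ⌊154/15⌋ = 10 fall short, and at least 1 are ≥ 82.
Exactly 1 works: 1 value at 96 and 10 at 81 total 906; lower one of the high values by 4 (still ≥ 82) to hit 902.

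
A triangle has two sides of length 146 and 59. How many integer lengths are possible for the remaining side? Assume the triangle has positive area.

117

The triangle inequality gives |146 − 59| < c < 146 + 59, i.e. 87 < c < 205.
So c can be any integer from 88 to 204: 117 values.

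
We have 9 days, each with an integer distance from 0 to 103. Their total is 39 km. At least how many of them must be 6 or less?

Each value above 6 is at least 7, contributing at least 7 − 0 = 7 above the floor 0.
The sum exceeds the floor total 0 by 39, so at most ⌊39/7⌋ = 5 exceed 6, and at least 4 are ≤ 6.
Exactly 4 works: 4 values at 0 and 5 at 7 total 35; raise one of the low values by 4 (still ≤ 6) to hit 39.

4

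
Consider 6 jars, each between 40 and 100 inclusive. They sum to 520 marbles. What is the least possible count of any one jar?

40

Minimizing one value means maximizing the remaining 5.
The other 5 can take up 5 × 100 = 500 ≥ 520 − 40, so one jar can sit at its floor of 40.
Achievable: one at 40 and the other 5 totalling 480, which fits since 5 × 40 ≤ 480 ≤ 5 × 100.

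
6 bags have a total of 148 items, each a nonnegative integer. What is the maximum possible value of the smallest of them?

24

The 6 values sum to 148, so their minimum is at most ⌊148/6⌋ = 24.
Equality holds with 2 values of 24 and 4 values of 25.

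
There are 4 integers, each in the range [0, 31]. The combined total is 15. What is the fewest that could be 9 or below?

3

Each value above 9 is at least 10, contributing at least 10 − 0 = 10 above the floor 0.
The sum exceeds the floor total 0 by 15, so at most ⌊15/10⌋ = 1 exceed 9, and at least 3 are ≤ 9.
Exactly 3 works: 3 values at 0 and 1 at 10 total 10; raise one of the low values by 5 (still ≤ 9) to hit 15.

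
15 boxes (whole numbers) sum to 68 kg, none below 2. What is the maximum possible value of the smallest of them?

If every one of the 15 were at least 5, the total would be at least 15 × 5 = 75 > 68.
Taking 7 copies of 4 and 8 copies of 5 gives exactly 68, so 4 is attained.

4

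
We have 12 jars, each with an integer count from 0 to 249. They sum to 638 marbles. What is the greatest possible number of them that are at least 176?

Suppose k of them are at least 176. Those contribute at least 176 each and the other 12 − k at least 0 each.
So the total is at least 176k + 0(12 − k) = 0 + 176k. This must be ≤ 638, giving k ≤ 3.
k = 3 is achieved by 3 values at 176 and 9 at 0, total 528; add 110 to one value (staying below 176) to reach 638.

3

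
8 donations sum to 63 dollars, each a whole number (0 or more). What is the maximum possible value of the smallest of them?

The average is 63/8 < 8, so some value is ≤ 7.
Taking 1 copy of 7 and 7 copies of 8 gives exactly 63, so 7 is attained.

7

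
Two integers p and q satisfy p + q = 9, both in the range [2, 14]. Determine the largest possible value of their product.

20

With p + q fixed, pq peaks when the two are closest together.
Taking p = 4 and q = 5 (both in [2, 14]) gives pq = 20.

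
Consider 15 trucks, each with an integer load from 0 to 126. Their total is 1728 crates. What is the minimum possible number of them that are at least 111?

5

Suppose at most 15 − j of them reach 111; then j values are ≤ 110 and the rest ≤ 126.
The total is then ≤ 110·j + 126·(15 − j) = 1890 − 16j. For this to be ≥ 1728 we need j ≤ 10, so at least 15 − 10 = 5 must reach 111.
Exactly 5 works: 5 values at 126 and 10 at 110 total 1730; lower one of the high values by 2 (still ≥ 111) to hit 1728.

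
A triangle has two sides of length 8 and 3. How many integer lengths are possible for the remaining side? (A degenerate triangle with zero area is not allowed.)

5

The triangle inequality gives |8 − 3| < c < 8 + 3, i.e. 5 < c < 11.
So c can be any integer from 6 to 10: 5 values.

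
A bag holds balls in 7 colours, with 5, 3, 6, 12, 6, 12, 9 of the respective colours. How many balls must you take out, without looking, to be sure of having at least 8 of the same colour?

42

In the worst case you take as many as possible of each colour without reaching 8: 5 + 3 + 6 + 7 + 6 + 7 + 7 = 41.
The next one must give 8 of some colour, so 41 + 1 = 42.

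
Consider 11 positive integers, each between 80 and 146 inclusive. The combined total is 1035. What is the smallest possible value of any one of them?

Minimizing one value means maximizing the remaining 10.
The other 10 can take up 10 × 146 = 1460 ≥ 1035 − 80, so one integer can sit at its floor of 80.
Achievable: one at 80 and the other 10 totalling 955, which fits since 10 × 80 ≤ 955 ≤ 10 × 146.

80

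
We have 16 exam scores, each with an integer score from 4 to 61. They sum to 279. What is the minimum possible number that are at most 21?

Each value above 21 is at least 22, contributing at least 22 − 4 = 18 above the floor 4.
The sum exceeds the floor total 64 by 215, so at most ⌊215/18⌋ = 11 exceed 21, and at least 5 are ≤ 21.
Exactly 5 works: 5 values at 4 and 11 at 22 total 262; raise one of the low values by 17 (still ≤ 21) to hit 279.

5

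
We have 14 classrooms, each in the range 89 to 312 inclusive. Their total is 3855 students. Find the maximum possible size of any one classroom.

Maximizing one value means minimizing the remaining 13.
The other 13 contribute at least 13 × 89 = 1157, leaving at most 3855 − 1157 = 2698.
But each classroom is capped at 312, so the maximum is 312.
Achievable: one at 312 and the other 13 totalling 3543, which fits since 13 × 89 ≤ 3543 ≤ 13 × 312.

312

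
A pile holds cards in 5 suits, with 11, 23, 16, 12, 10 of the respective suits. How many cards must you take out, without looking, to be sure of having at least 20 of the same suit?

In the worst case you take as many as possible of each suit without reaching 20: 11 + 19 + 16 + 12 + 10 = 68.
The next one must give 20 of some suit, so 68 + 1 = 69.

69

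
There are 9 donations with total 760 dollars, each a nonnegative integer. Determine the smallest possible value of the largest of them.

The 9 values sum to 760, so their maximum is at least ⌈760/9⌉ = 85.
Taking 5 copies of 84 and 4 copies of 85 gives exactly 760, so 85 is attained.

85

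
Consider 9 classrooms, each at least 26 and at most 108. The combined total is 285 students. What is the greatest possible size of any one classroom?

Maximizing one value means minimizing the remaining 8.
The other 8 contribute at least 8 × 26 = 208, leaving at most 285 − 208 = 77.
Since 77 ≤ 108, this is achievable: one at 77 and 8 at 26.

77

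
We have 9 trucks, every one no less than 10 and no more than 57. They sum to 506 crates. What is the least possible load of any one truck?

To make one truck as small as possible, make the other 8 as large as possible.
The other 8 contribute at most 8 × 57 = 456, leaving at least 506 − 456 = 50.
Since 50 ≥ 10, this is achievable: one at 50 and 8 at 57.

50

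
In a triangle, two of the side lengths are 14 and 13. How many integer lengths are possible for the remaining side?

25

The triangle inequality gives |14 − 13| < c < 14 + 13, i.e. 1 < c < 27.
So c can be any integer from 2 to 26: 25 values.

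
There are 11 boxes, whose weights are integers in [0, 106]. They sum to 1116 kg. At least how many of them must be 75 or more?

10

Suppose at most 11 − j of them reach 75; then j values are ≤ 74 and the rest ≤ 106.
The total is then ≤ 74·j + 106·(11 − j) = 1166 − 32j. For this to be ≥ 1116 we need j ≤ 1, so at least 11 − 1 = 10 must reach 75.
Exactly 10 works: 10 values at 106 and 1 at 74 total 1134; lower one of the high values by 18 (still ≥ 75) to hit 1116.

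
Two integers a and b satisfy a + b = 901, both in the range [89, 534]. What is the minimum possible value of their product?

195978

For a fixed sum, ab is smallest when a and b are as far apart as possible.
The extreme feasible split is a = 367, b = 534, giving ab = 195978.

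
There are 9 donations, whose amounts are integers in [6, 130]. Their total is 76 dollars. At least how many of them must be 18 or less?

8

Each value above 18 is at least 19, contributing at least 19 − 6 = 13 above the floor 6.
The sum exceeds the floor total 54 by 22, so at most ⌊22/13⌋ = 1 exceed 18, and at least 8 are ≤ 18.
Exactly 8 works: 8 values at 6 and 1 at 19 total 67; raise one of the low values by 9 (still ≤ 18) to hit 76.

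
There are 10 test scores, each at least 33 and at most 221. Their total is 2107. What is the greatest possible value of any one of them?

Maximizing one value means minimizing the remaining 9.
The other 9 contribute at least 9 × 33 = 297, leaving at most 2107 − 297 = 1810.
But each score is capped at 221, so the maximum is 221.
Achievable: one at 221 and the other 9 totalling 1886, which fits since 9 × 33 ≤ 1886 ≤ 9 × 221.

221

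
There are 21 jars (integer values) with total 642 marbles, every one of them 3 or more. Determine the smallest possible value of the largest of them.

The 21 values sum to 642, so their maximum is at least ⌈642/21⌉ = 31.
Equality holds with 12 values of 31 and 9 values of 30.

31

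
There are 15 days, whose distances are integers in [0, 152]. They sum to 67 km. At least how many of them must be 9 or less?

9

Let j be the number exceeding 9. Then the total is ≥ 10·j + 0·(15 − j) = 0 + 10j.
So 10j ≤ 67 and j ≤ 6; hence at least 15 − 6 = 9 are ≤ 9.
Exactly 9 works: 9 values at 0 and 6 at 10 total 60; raise one of the low values by 7 (still ≤ 9) to hit 67.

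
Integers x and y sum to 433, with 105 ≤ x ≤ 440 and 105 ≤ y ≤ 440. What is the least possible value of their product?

34440

For a fixed sum, xy is smallest when x and y are as far apart as possible.
The extreme feasible split is x = 105, y = 328, giving xy = 34440.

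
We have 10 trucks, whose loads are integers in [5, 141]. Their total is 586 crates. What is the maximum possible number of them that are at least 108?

5

With k values at 108 or above and the rest at least 5, the sum is at least 50 + 103k.
Since the sum is 586, we need 103k ≤ 536, i.e. k ≤ 5.
k = 5 is achieved by 5 values at 108 and 5 at 5, total 565; add 21 to one value (staying below 108) to reach 586.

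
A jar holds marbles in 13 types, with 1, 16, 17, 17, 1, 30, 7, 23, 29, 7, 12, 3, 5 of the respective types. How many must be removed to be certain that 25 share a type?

158

In the worst case you take as many as possible of each type without reaching 25: 1 + 16 + 17 + 17 + 1 + 24 + 7 + 23 + 24 + 7 + 12 + 3 + 5 = 157.
The next one must give 25 of some type, so 157 + 1 = 158.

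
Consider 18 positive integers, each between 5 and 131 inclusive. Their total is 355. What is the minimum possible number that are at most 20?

If only k of them are at most 20, the other 18 − k are at least 21, so the total is at least (18 − k)·21 + k·5.
This is ≤ 355, so (18 − k)·21 + 5k ≤ 355, which gives k ≥ 2.
Exactly 2 works: 2 values at 5 and 16 at 21 total 346; raise one of the low values by 9 (still ≤ 20) to hit 355.

2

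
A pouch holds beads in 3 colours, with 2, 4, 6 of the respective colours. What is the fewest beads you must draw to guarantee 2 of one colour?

In the worst case you take as many as possible of each colour without reaching 2: 1 + 1 + 1 = 3.
The next one must give 2 of some colour, so 3 + 1 = 4.

4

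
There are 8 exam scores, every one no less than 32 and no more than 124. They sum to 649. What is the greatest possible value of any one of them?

To make one score as large as possible, make the other 7 as small as possible.
The other 7 contribute at least 7 × 32 = 224, leaving at most 649 − 224 = 425.
But each score is capped at 124, so the maximum is 124.
Achievable: one at 124 and the other 7 totalling 525, which fits since 7 × 32 ≤ 525 ≤ 7 × 124.

124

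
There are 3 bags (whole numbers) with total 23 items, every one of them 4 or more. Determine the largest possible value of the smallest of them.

If every one of the 3 were at least 8, the total would be at least 3 × 8 = 24 > 23.
Achievable: 1 of them at 7 and 2 at 8 total 23.

7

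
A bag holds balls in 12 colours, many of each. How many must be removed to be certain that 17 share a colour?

In the worst case you draw 16 of each of the 12 colours: 12 × 16 = 192.
One more forces 17 of some colour, so 192 + 1 = 193.

193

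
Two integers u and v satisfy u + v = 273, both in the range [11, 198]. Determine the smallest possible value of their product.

For a fixed sum, uv is smallest when u and v are as far apart as possible.
At the endpoint u = 75, v = 273 − 75 = 198, so uv = 75 × 198 = 14850.

14850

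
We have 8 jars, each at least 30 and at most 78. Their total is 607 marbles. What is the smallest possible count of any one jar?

61

Minimizing one value means maximizing the remaining 7.
The other 7 contribute at most 7 × 78 = 546, leaving at least 607 − 546 = 61.
Since 61 ≥ 30, this is achievable: one at 61 and 7 at 78.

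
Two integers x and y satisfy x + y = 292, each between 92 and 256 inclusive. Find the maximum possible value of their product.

xy = x(292 − x) is maximized when x is as near 292/2 as the bounds allow.
Taking x = 146 and y = 146 (both in [92, 256]) gives xy = 21316.

21316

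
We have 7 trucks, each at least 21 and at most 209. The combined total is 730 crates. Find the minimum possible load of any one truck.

Minimizing one value means maximizing the remaining 6.
The other 6 can take up 6 × 209 = 1254 ≥ 730 − 21, so one truck can sit at its floor of 21.
Achievable: one at 21 and the other 6 totalling 709, which fits since 6 × 21 ≤ 709 ≤ 6 × 209.

21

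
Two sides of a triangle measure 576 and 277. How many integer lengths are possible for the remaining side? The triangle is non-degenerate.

The triangle inequality gives |576 − 277| < c < 576 + 277, i.e. 299 < c < 853.
So c can be any integer from 300 to 852: 553 values.

553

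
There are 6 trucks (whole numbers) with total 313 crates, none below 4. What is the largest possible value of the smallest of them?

The 6 values sum to 313, so their minimum is at most ⌊313/6⌋ = 52.
Equality holds with 5 values of 52 and 1 value of 53.

52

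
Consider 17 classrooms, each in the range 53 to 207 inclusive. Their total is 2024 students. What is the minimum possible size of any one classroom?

53

To make one classroom as small as possible, make the other 16 as large as possible.
The other 16 can take up 16 × 207 = 3312 ≥ 2024 − 53, so one classroom can sit at its floor of 53.
Achievable: one at 53 and the other 16 totalling 1971, which fits since 16 × 53 ≤ 1971 ≤ 16 × 207.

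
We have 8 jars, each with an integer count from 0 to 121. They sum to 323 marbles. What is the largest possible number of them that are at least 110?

With k values at 110 or above and the rest at least 0, the sum is at least 0 + 110k.
Since the sum is 323, we need 110k ≤ 323, i.e. k ≤ 2.
k = 2 is achieved by 2 values at 110 and 6 at 0, total 220; add 103 to one value (staying below 110) to reach 323.

2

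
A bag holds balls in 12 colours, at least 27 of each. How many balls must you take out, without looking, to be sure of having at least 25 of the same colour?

289

In the worst case you draw 24 of each of the 12 colours: 12 × 24 = 288.
One more forces 25 of some colour, so 288 + 1 = 289.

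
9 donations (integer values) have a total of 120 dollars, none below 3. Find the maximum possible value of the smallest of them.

The average is 120/9 < 14, so some value is ≤ 13.
Achievable: 6 of them at 13 and 3 at 14 total 120.

13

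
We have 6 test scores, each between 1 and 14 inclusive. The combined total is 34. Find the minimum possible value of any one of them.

1

Minimizing one value means maximizing the remaining 5.
The other 5 can take up 5 × 14 = 70 ≥ 34 − 1, so one score can sit at its floor of 1.
Achievable: one at 1 and the other 5 totalling 33, which fits since 5 × 1 ≤ 33 ≤ 5 × 14.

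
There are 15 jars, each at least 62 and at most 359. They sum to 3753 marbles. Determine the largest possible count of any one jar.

Maximizing one value means minimizing the remaining 14.
The other 14 contribute at least 14 × 62 = 868, leaving at most 3753 − 868 = 2885.
But each jar is capped at 359, so the maximum is 359.
Achievable: one at 359 and the other 14 totalling 3394, which fits since 14 × 62 ≤ 3394 ≤ 14 × 359.

359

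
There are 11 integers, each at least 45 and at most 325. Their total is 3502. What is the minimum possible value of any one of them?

252

Minimizing one value means maximizing the remaining 10.
The other 10 contribute at most 10 × 325 = 3250, leaving at least 3502 − 3250 = 252.
Since 252 ≥ 45, this is achievable: one at 252 and 10 at 325.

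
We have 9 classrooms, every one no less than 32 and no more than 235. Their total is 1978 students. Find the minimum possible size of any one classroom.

Minimizing one value means maximizing the remaining 8.
The other 8 contribute at most 8 × 235 = 1880, leaving at least 1978 − 1880 = 98.
Since 98 ≥ 32, this is achievable: one at 98 and 8 at 235.

98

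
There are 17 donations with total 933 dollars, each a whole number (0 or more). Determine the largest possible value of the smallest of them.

54

The 17 values sum to 933, so their minimum is at most ⌊933/17⌋ = 54.
Achievable: 2 of them at 54 and 15 at 55 total 933.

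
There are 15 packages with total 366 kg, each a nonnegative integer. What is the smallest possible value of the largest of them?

If every one of the 15 were at most 24, the total would be at most 15 × 24 = 360 < 366.
Equality holds with 6 values of 25 and 9 values of 24.

25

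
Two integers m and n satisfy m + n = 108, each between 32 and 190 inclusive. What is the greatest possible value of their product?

2916

mn = m(108 − m) is maximized when m is as near 108/2 as the bounds allow.
Taking m = 54 and n = 54 (both in [32, 190]) gives mn = 2916.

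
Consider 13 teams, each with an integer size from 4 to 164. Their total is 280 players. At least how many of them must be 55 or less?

9

If only k of them are at most 55, the other 13 − k are at least 56, so the total is at least (13 − k)·56 + k·4.
This is ≤ 280, so (13 − k)·56 + 4k ≤ 280, which gives k ≥ 9.
Exactly 9 works: 9 values at 4 and 4 at 56 total 260; raise one of the low values by 20 (still ≤ 55) to hit 280.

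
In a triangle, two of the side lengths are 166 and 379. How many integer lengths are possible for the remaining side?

The triangle inequality gives |166 − 379| < c < 166 + 379, i.e. 213 < c < 545.
So c can be any integer from 214 to 544: 331 values.

331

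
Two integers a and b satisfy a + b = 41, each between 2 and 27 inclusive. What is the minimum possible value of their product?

For a fixed sum, ab is smallest when a and b are as far apart as possible.
The extreme feasible split is a = 14, b = 27, giving ab = 378.

378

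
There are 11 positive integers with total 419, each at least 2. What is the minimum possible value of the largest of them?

The 11 values sum to 419, so their maximum is at least ⌈419/11⌉ = 39.
Equality holds with 1 value of 39 and 10 values of 38.

39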